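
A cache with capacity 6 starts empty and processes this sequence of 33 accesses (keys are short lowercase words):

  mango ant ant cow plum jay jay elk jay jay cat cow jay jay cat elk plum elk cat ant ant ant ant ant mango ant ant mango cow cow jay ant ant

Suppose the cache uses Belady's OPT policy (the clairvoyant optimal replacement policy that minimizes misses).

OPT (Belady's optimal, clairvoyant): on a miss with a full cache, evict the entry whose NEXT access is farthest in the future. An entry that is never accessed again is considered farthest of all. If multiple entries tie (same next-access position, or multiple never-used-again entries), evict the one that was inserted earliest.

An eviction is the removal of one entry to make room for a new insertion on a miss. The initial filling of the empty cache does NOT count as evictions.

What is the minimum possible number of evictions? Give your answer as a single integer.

OPT (Belady) simulation (capacity=6):
  1. access mango: MISS. Cache: [mango]
  2. access ant: MISS. Cache: [mango ant]
  3. access ant: HIT. Next use of ant: step 20. Cache: [mango ant]
  4. access cow: MISS. Cache: [mango ant cow]
  5. access plum: MISS. Cache: [mango ant cow plum]
  6. access jay: MISS. Cache: [mango ant cow plum jay]
  7. access jay: HIT. Next use of jay: step 9. Cache: [mango ant cow plum jay]
  8. access elk: MISS. Cache: [mango ant cow plum jay elk]
  9. access jay: HIT. Next use of jay: step 10. Cache: [mango ant cow plum jay elk]
  10. access jay: HIT. Next use of jay: step 13. Cache: [mango ant cow plum jay elk]
  11. access cat: MISS, evict mango (next use: step 25). Cache: [ant cow plum jay elk cat]
  12. access cow: HIT. Next use of cow: step 29. Cache: [ant cow plum jay elk cat]
  13. access jay: HIT. Next use of jay: step 14. Cache: [ant cow plum jay elk cat]
  14. access jay: HIT. Next use of jay: step 31. Cache: [ant cow plum jay elk cat]
  15. access cat: HIT. Next use of cat: step 19. Cache: [ant cow plum jay elk cat]
  16. access elk: HIT. Next use of elk: step 18. Cache: [ant cow plum jay elk cat]
  17. access plum: HIT. Next use of plum: never. Cache: [ant cow plum jay elk cat]
  18. access elk: HIT. Next use of elk: never. Cache: [ant cow plum jay elk cat]
  19. access cat: HIT. Next use of cat: never. Cache: [ant cow plum jay elk cat]
  20. access ant: HIT. Next use of ant: step 21. Cache: [ant cow plum jay elk cat]
  21. access ant: HIT. Next use of ant: step 22. Cache: [ant cow plum jay elk cat]
  22. access ant: HIT. Next use of ant: step 23. Cache: [ant cow plum jay elk cat]
  23. access ant: HIT. Next use of ant: step 24. Cache: [ant cow plum jay elk cat]
  24. access ant: HIT. Next use of ant: step 26. Cache: [ant cow plum jay elk cat]
  25. access mango: MISS, evict plum (next use: never). Cache: [ant cow jay elk cat mango]
  26. access ant: HIT. Next use of ant: step 27. Cache: [ant cow jay elk cat mango]
  27. access ant: HIT. Next use of ant: step 32. Cache: [ant cow jay elk cat mango]
  28. access mango: HIT. Next use of mango: never. Cache: [ant cow jay elk cat mango]
  29. access cow: HIT. Next use of cow: step 30. Cache: [ant cow jay elk cat mango]
  30. access cow: HIT. Next use of cow: never. Cache: [ant cow jay elk cat mango]
  31. access jay: HIT. Next use of jay: never. Cache: [ant cow jay elk cat mango]
  32. access ant: HIT. Next use of ant: step 33. Cache: [ant cow jay elk cat mango]
  33. access ant: HIT. Next use of ant: never. Cache: [ant cow jay elk cat mango]
Total: 25 hits, 8 misses, 2 evictions

Answer: 2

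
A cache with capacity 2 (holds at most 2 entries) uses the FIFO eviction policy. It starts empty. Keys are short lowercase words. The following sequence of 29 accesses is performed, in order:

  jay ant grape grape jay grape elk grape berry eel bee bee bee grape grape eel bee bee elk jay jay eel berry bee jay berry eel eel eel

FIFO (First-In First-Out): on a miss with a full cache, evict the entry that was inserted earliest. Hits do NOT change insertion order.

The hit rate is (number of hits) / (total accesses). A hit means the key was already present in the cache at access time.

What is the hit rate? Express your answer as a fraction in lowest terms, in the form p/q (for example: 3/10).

FIFO simulation (capacity=2):
  1. access jay: MISS. Cache (old->new): [jay]
  2. access ant: MISS. Cache (old->new): [jay ant]
  3. access grape: MISS, evict jay. Cache (old->new): [ant grape]
  4. access grape: HIT. Cache (old->new): [ant grape]
  5. access jay: MISS, evict ant. Cache (old->new): [grape jay]
  6. access grape: HIT. Cache (old->new): [grape jay]
  7. access elk: MISS, evict grape. Cache (old->new): [jay elk]
  8. access grape: MISS, evict jay. Cache (old->new): [elk grape]
  9. access berry: MISS, evict elk. Cache (old->new): [grape berry]
  10. access eel: MISS, evict grape. Cache (old->new): [berry eel]
  11. access bee: MISS, evict berry. Cache (old->new): [eel bee]
  12. access bee: HIT. Cache (old->new): [eel bee]
  13. access bee: HIT. Cache (old->new): [eel bee]
  14. access grape: MISS, evict eel. Cache (old->new): [bee grape]
  15. access grape: HIT. Cache (old->new): [bee grape]
  16. access eel: MISS, evict bee. Cache (old->new): [grape eel]
  17. access bee: MISS, evict grape. Cache (old->new): [eel bee]
  18. access bee: HIT. Cache (old->new): [eel bee]
  19. access elk: MISS, evict eel. Cache (old->new): [bee elk]
  20. access jay: MISS, evict bee. Cache (old->new): [elk jay]
  21. access jay: HIT. Cache (old->new): [elk jay]
  22. access eel: MISS, evict elk. Cache (old->new): [jay eel]
  23. access berry: MISS, evict jay. Cache (old->new): [eel berry]
  24. access bee: MISS, evict eel. Cache (old->new): [berry bee]
  25. access jay: MISS, evict berry. Cache (old->new): [bee jay]
  26. access berry: MISS, evict bee. Cache (old->new): [jay berry]
  27. access eel: MISS, evict jay. Cache (old->new): [berry eel]
  28. access eel: HIT. Cache (old->new): [berry eel]
  29. access eel: HIT. Cache (old->new): [berry eel]
Total: 9 hits, 20 misses, 18 evictions

Hit rate = 9/29

Answer: 9/29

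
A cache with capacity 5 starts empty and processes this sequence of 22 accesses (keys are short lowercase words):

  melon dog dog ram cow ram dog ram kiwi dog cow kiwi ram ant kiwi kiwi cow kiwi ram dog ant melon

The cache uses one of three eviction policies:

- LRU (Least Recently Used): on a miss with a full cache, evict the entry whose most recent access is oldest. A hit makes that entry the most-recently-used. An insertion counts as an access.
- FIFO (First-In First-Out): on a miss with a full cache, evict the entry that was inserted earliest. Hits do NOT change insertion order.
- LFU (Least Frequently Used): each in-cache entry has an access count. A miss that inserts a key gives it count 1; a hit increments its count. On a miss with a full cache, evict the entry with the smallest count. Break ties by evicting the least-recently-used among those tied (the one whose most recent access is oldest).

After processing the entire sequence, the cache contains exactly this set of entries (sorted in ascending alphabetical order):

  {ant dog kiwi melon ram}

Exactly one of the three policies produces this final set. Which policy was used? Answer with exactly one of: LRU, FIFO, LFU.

Simulating under each policy and comparing final sets:
  LRU: final set = {ant dog kiwi melon ram} -> MATCHES target
  FIFO: final set = {ant cow kiwi melon ram} -> differs
  LFU: final set = {cow dog kiwi melon ram} -> differs
Only LRU produces the target set.

Answer: LRU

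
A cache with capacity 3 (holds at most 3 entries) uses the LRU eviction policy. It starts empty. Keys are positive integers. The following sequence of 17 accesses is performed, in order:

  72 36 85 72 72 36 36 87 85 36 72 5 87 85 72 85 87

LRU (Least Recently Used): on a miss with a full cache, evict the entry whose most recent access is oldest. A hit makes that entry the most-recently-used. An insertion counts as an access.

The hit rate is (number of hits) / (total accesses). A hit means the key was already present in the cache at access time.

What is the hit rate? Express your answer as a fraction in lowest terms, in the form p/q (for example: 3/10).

Answer: 7/17

Derivation:
LRU simulation (capacity=3):
  1. access 72: MISS. Cache (LRU->MRU): [72]
  2. access 36: MISS. Cache (LRU->MRU): [72 36]
  3. access 85: MISS. Cache (LRU->MRU): [72 36 85]
  4. access 72: HIT. Cache (LRU->MRU): [36 85 72]
  5. access 72: HIT. Cache (LRU->MRU): [36 85 72]
  6. access 36: HIT. Cache (LRU->MRU): [85 72 36]
  7. access 36: HIT. Cache (LRU->MRU): [85 72 36]
  8. access 87: MISS, evict 85. Cache (LRU->MRU): [72 36 87]
  9. access 85: MISS, evict 72. Cache (LRU->MRU): [36 87 85]
  10. access 36: HIT. Cache (LRU->MRU): [87 85 36]
  11. access 72: MISS, evict 87. Cache (LRU->MRU): [85 36 72]
  12. access 5: MISS, evict 85. Cache (LRU->MRU): [36 72 5]
  13. access 87: MISS, evict 36. Cache (LRU->MRU): [72 5 87]
  14. access 85: MISS, evict 72. Cache (LRU->MRU): [5 87 85]
  15. access 72: MISS, evict 5. Cache (LRU->MRU): [87 85 72]
  16. access 85: HIT. Cache (LRU->MRU): [87 72 85]
  17. access 87: HIT. Cache (LRU->MRU): [72 85 87]
Total: 7 hits, 10 misses, 7 evictions

Hit rate = 7/17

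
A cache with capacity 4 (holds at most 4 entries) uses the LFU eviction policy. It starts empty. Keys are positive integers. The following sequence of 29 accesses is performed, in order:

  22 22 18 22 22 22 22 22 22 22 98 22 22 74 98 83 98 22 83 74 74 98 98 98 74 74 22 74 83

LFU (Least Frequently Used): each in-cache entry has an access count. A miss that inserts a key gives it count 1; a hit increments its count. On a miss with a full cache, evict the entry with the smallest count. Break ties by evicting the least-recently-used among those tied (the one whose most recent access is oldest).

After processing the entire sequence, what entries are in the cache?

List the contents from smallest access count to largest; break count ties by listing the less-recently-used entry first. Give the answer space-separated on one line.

Answer: 83 98 74 22

Derivation:
LFU simulation (capacity=4):
  1. access 22: MISS. Cache: [22(c=1)]
  2. access 22: HIT, count now 2. Cache: [22(c=2)]
  3. access 18: MISS. Cache: [18(c=1) 22(c=2)]
  4. access 22: HIT, count now 3. Cache: [18(c=1) 22(c=3)]
  5. access 22: HIT, count now 4. Cache: [18(c=1) 22(c=4)]
  6. access 22: HIT, count now 5. Cache: [18(c=1) 22(c=5)]
  7. access 22: HIT, count now 6. Cache: [18(c=1) 22(c=6)]
  8. access 22: HIT, count now 7. Cache: [18(c=1) 22(c=7)]
  9. access 22: HIT, count now 8. Cache: [18(c=1) 22(c=8)]
  10. access 22: HIT, count now 9. Cache: [18(c=1) 22(c=9)]
  11. access 98: MISS. Cache: [18(c=1) 98(c=1) 22(c=9)]
  12. access 22: HIT, count now 10. Cache: [18(c=1) 98(c=1) 22(c=10)]
  13. access 22: HIT, count now 11. Cache: [18(c=1) 98(c=1) 22(c=11)]
  14. access 74: MISS. Cache: [18(c=1) 98(c=1) 74(c=1) 22(c=11)]
  15. access 98: HIT, count now 2. Cache: [18(c=1) 74(c=1) 98(c=2) 22(c=11)]
  16. access 83: MISS, evict 18(c=1). Cache: [74(c=1) 83(c=1) 98(c=2) 22(c=11)]
  17. access 98: HIT, count now 3. Cache: [74(c=1) 83(c=1) 98(c=3) 22(c=11)]
  18. access 22: HIT, count now 12. Cache: [74(c=1) 83(c=1) 98(c=3) 22(c=12)]
  19. access 83: HIT, count now 2. Cache: [74(c=1) 83(c=2) 98(c=3) 22(c=12)]
  20. access 74: HIT, count now 2. Cache: [83(c=2) 74(c=2) 98(c=3) 22(c=12)]
  21. access 74: HIT, count now 3. Cache: [83(c=2) 98(c=3) 74(c=3) 22(c=12)]
  22. access 98: HIT, count now 4. Cache: [83(c=2) 74(c=3) 98(c=4) 22(c=12)]
  23. access 98: HIT, count now 5. Cache: [83(c=2) 74(c=3) 98(c=5) 22(c=12)]
  24. access 98: HIT, count now 6. Cache: [83(c=2) 74(c=3) 98(c=6) 22(c=12)]
  25. access 74: HIT, count now 4. Cache: [83(c=2) 74(c=4) 98(c=6) 22(c=12)]
  26. access 74: HIT, count now 5. Cache: [83(c=2) 74(c=5) 98(c=6) 22(c=12)]
  27. access 22: HIT, count now 13. Cache: [83(c=2) 74(c=5) 98(c=6) 22(c=13)]
  28. access 74: HIT, count now 6. Cache: [83(c=2) 98(c=6) 74(c=6) 22(c=13)]
  29. access 83: HIT, count now 3. Cache: [83(c=3) 98(c=6) 74(c=6) 22(c=13)]
Total: 24 hits, 5 misses, 1 evictions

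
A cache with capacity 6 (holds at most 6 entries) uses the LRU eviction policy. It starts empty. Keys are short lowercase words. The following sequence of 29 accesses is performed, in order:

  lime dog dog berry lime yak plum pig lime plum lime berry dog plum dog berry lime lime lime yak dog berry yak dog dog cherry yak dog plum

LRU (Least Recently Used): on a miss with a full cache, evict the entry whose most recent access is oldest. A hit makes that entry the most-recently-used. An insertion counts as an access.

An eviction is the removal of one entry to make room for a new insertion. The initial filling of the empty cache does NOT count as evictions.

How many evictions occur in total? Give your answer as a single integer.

Answer: 1

Derivation:
LRU simulation (capacity=6):
  1. access lime: MISS. Cache (LRU->MRU): [lime]
  2. access dog: MISS. Cache (LRU->MRU): [lime dog]
  3. access dog: HIT. Cache (LRU->MRU): [lime dog]
  4. access berry: MISS. Cache (LRU->MRU): [lime dog berry]
  5. access lime: HIT. Cache (LRU->MRU): [dog berry lime]
  6. access yak: MISS. Cache (LRU->MRU): [dog berry lime yak]
  7. access plum: MISS. Cache (LRU->MRU): [dog berry lime yak plum]
  8. access pig: MISS. Cache (LRU->MRU): [dog berry lime yak plum pig]
  9. access lime: HIT. Cache (LRU->MRU): [dog berry yak plum pig lime]
  10. access plum: HIT. Cache (LRU->MRU): [dog berry yak pig lime plum]
  11. access lime: HIT. Cache (LRU->MRU): [dog berry yak pig plum lime]
  12. access berry: HIT. Cache (LRU->MRU): [dog yak pig plum lime berry]
  13. access dog: HIT. Cache (LRU->MRU): [yak pig plum lime berry dog]
  14. access plum: HIT. Cache (LRU->MRU): [yak pig lime berry dog plum]
  15. access dog: HIT. Cache (LRU->MRU): [yak pig lime berry plum dog]
  16. access berry: HIT. Cache (LRU->MRU): [yak pig lime plum dog berry]
  17. access lime: HIT. Cache (LRU->MRU): [yak pig plum dog berry lime]
  18. access lime: HIT. Cache (LRU->MRU): [yak pig plum dog berry lime]
  19. access lime: HIT. Cache (LRU->MRU): [yak pig plum dog berry lime]
  20. access yak: HIT. Cache (LRU->MRU): [pig plum dog berry lime yak]
  21. access dog: HIT. Cache (LRU->MRU): [pig plum berry lime yak dog]
  22. access berry: HIT. Cache (LRU->MRU): [pig plum lime yak dog berry]
  23. access yak: HIT. Cache (LRU->MRU): [pig plum lime dog berry yak]
  24. access dog: HIT. Cache (LRU->MRU): [pig plum lime berry yak dog]
  25. access dog: HIT. Cache (LRU->MRU): [pig plum lime berry yak dog]
  26. access cherry: MISS, evict pig. Cache (LRU->MRU): [plum lime berry yak dog cherry]
  27. access yak: HIT. Cache (LRU->MRU): [plum lime berry dog cherry yak]
  28. access dog: HIT. Cache (LRU->MRU): [plum lime berry cherry yak dog]
  29. access plum: HIT. Cache (LRU->MRU): [lime berry cherry yak dog plum]
Total: 22 hits, 7 misses, 1 evictions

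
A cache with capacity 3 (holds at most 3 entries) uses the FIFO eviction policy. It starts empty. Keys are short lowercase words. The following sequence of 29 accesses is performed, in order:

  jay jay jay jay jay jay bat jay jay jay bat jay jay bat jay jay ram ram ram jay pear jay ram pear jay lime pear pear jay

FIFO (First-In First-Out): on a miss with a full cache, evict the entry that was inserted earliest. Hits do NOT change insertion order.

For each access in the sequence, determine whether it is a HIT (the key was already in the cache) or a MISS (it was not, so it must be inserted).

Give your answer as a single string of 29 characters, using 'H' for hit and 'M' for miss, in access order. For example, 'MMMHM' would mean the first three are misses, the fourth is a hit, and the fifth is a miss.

FIFO simulation (capacity=3):
  1. access jay: MISS. Cache (old->new): [jay]
  2. access jay: HIT. Cache (old->new): [jay]
  3. access jay: HIT. Cache (old->new): [jay]
  4. access jay: HIT. Cache (old->new): [jay]
  5. access jay: HIT. Cache (old->new): [jay]
  6. access jay: HIT. Cache (old->new): [jay]
  7. access bat: MISS. Cache (old->new): [jay bat]
  8. access jay: HIT. Cache (old->new): [jay bat]
  9. access jay: HIT. Cache (old->new): [jay bat]
  10. access jay: HIT. Cache (old->new): [jay bat]
  11. access bat: HIT. Cache (old->new): [jay bat]
  12. access jay: HIT. Cache (old->new): [jay bat]
  13. access jay: HIT. Cache (old->new): [jay bat]
  14. access bat: HIT. Cache (old->new): [jay bat]
  15. access jay: HIT. Cache (old->new): [jay bat]
  16. access jay: HIT. Cache (old->new): [jay bat]
  17. access ram: MISS. Cache (old->new): [jay bat ram]
  18. access ram: HIT. Cache (old->new): [jay bat ram]
  19. access ram: HIT. Cache (old->new): [jay bat ram]
  20. access jay: HIT. Cache (old->new): [jay bat ram]
  21. access pear: MISS, evict jay. Cache (old->new): [bat ram pear]
  22. access jay: MISS, evict bat. Cache (old->new): [ram pear jay]
  23. access ram: HIT. Cache (old->new): [ram pear jay]
  24. access pear: HIT. Cache (old->new): [ram pear jay]
  25. access jay: HIT. Cache (old->new): [ram pear jay]
  26. access lime: MISS, evict ram. Cache (old->new): [pear jay lime]
  27. access pear: HIT. Cache (old->new): [pear jay lime]
  28. access pear: HIT. Cache (old->new): [pear jay lime]
  29. access jay: HIT. Cache (old->new): [pear jay lime]
Total: 23 hits, 6 misses, 3 evictions

Answer: MHHHHHMHHHHHHHHHMHHHMMHHHMHHH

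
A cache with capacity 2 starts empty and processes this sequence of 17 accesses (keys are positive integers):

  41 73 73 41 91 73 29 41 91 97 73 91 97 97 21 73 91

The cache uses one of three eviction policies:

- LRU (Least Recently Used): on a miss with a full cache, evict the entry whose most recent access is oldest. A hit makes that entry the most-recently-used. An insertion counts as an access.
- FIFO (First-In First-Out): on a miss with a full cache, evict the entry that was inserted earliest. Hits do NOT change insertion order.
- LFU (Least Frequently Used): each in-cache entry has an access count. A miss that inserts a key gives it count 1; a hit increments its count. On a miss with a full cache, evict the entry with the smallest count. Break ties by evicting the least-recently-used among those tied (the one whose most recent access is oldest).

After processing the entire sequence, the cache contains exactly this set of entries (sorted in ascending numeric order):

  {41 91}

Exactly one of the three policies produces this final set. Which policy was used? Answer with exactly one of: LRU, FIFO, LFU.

Simulating under each policy and comparing final sets:
  LRU: final set = {73 91} -> differs
  FIFO: final set = {73 91} -> differs
  LFU: final set = {41 91} -> MATCHES target
Only LFU produces the target set.

Answer: LFU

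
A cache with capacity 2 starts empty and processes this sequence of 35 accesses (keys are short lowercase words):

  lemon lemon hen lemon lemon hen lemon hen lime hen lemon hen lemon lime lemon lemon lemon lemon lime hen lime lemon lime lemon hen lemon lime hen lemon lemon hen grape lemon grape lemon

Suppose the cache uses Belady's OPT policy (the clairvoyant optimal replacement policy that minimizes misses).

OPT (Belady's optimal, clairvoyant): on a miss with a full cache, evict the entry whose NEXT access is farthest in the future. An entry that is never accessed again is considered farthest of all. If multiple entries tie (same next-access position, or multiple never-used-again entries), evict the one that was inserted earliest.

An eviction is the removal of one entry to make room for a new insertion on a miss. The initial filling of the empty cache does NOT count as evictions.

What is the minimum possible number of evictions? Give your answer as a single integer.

Answer: 9

Derivation:
OPT (Belady) simulation (capacity=2):
  1. access lemon: MISS. Cache: [lemon]
  2. access lemon: HIT. Next use of lemon: step 4. Cache: [lemon]
  3. access hen: MISS. Cache: [lemon hen]
  4. access lemon: HIT. Next use of lemon: step 5. Cache: [lemon hen]
  5. access lemon: HIT. Next use of lemon: step 7. Cache: [lemon hen]
  6. access hen: HIT. Next use of hen: step 8. Cache: [lemon hen]
  7. access lemon: HIT. Next use of lemon: step 11. Cache: [lemon hen]
  8. access hen: HIT. Next use of hen: step 10. Cache: [lemon hen]
  9. access lime: MISS, evict lemon (next use: step 11). Cache: [hen lime]
  10. access hen: HIT. Next use of hen: step 12. Cache: [hen lime]
  11. access lemon: MISS, evict lime (next use: step 14). Cache: [hen lemon]
  12. access hen: HIT. Next use of hen: step 20. Cache: [hen lemon]
  13. access lemon: HIT. Next use of lemon: step 15. Cache: [hen lemon]
  14. access lime: MISS, evict hen (next use: step 20). Cache: [lemon lime]
  15. access lemon: HIT. Next use of lemon: step 16. Cache: [lemon lime]
  16. access lemon: HIT. Next use of lemon: step 17. Cache: [lemon lime]
  17. access lemon: HIT. Next use of lemon: step 18. Cache: [lemon lime]
  18. access lemon: HIT. Next use of lemon: step 22. Cache: [lemon lime]
  19. access lime: HIT. Next use of lime: step 21. Cache: [lemon lime]
  20. access hen: MISS, evict lemon (next use: step 22). Cache: [lime hen]
  21. access lime: HIT. Next use of lime: step 23. Cache: [lime hen]
  22. access lemon: MISS, evict hen (next use: step 25). Cache: [lime lemon]
  23. access lime: HIT. Next use of lime: step 27. Cache: [lime lemon]
  24. access lemon: HIT. Next use of lemon: step 26. Cache: [lime lemon]
  25. access hen: MISS, evict lime (next use: step 27). Cache: [lemon hen]
  26. access lemon: HIT. Next use of lemon: step 29. Cache: [lemon hen]
  27. access lime: MISS, evict lemon (next use: step 29). Cache: [hen lime]
  28. access hen: HIT. Next use of hen: step 31. Cache: [hen lime]
  29. access lemon: MISS, evict lime (next use: never). Cache: [hen lemon]
  30. access lemon: HIT. Next use of lemon: step 33. Cache: [hen lemon]
  31. access hen: HIT. Next use of hen: never. Cache: [hen lemon]
  32. access grape: MISS, evict hen (next use: never). Cache: [lemon grape]
  33. access lemon: HIT. Next use of lemon: step 35. Cache: [lemon grape]
  34. access grape: HIT. Next use of grape: never. Cache: [lemon grape]
  35. access lemon: HIT. Next use of lemon: never. Cache: [lemon grape]
Total: 24 hits, 11 misses, 9 evictions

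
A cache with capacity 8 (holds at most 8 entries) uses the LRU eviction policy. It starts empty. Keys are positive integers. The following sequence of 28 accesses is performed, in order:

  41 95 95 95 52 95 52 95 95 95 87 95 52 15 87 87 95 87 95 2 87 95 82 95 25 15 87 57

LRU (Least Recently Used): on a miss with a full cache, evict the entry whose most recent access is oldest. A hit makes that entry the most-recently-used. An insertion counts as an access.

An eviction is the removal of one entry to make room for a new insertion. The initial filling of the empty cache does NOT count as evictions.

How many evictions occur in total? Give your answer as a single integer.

Answer: 1

Derivation:
LRU simulation (capacity=8):
  1. access 41: MISS. Cache (LRU->MRU): [41]
  2. access 95: MISS. Cache (LRU->MRU): [41 95]
  3. access 95: HIT. Cache (LRU->MRU): [41 95]
  4. access 95: HIT. Cache (LRU->MRU): [41 95]
  5. access 52: MISS. Cache (LRU->MRU): [41 95 52]
  6. access 95: HIT. Cache (LRU->MRU): [41 52 95]
  7. access 52: HIT. Cache (LRU->MRU): [41 95 52]
  8. access 95: HIT. Cache (LRU->MRU): [41 52 95]
  9. access 95: HIT. Cache (LRU->MRU): [41 52 95]
  10. access 95: HIT. Cache (LRU->MRU): [41 52 95]
  11. access 87: MISS. Cache (LRU->MRU): [41 52 95 87]
  12. access 95: HIT. Cache (LRU->MRU): [41 52 87 95]
  13. access 52: HIT. Cache (LRU->MRU): [41 87 95 52]
  14. access 15: MISS. Cache (LRU->MRU): [41 87 95 52 15]
  15. access 87: HIT. Cache (LRU->MRU): [41 95 52 15 87]
  16. access 87: HIT. Cache (LRU->MRU): [41 95 52 15 87]
  17. access 95: HIT. Cache (LRU->MRU): [41 52 15 87 95]
  18. access 87: HIT. Cache (LRU->MRU): [41 52 15 95 87]
  19. access 95: HIT. Cache (LRU->MRU): [41 52 15 87 95]
  20. access 2: MISS. Cache (LRU->MRU): [41 52 15 87 95 2]
  21. access 87: HIT. Cache (LRU->MRU): [41 52 15 95 2 87]
  22. access 95: HIT. Cache (LRU->MRU): [41 52 15 2 87 95]
  23. access 82: MISS. Cache (LRU->MRU): [41 52 15 2 87 95 82]
  24. access 95: HIT. Cache (LRU->MRU): [41 52 15 2 87 82 95]
  25. access 25: MISS. Cache (LRU->MRU): [41 52 15 2 87 82 95 25]
  26. access 15: HIT. Cache (LRU->MRU): [41 52 2 87 82 95 25 15]
  27. access 87: HIT. Cache (LRU->MRU): [41 52 2 82 95 25 15 87]
  28. access 57: MISS, evict 41. Cache (LRU->MRU): [52 2 82 95 25 15 87 57]
Total: 19 hits, 9 misses, 1 evictions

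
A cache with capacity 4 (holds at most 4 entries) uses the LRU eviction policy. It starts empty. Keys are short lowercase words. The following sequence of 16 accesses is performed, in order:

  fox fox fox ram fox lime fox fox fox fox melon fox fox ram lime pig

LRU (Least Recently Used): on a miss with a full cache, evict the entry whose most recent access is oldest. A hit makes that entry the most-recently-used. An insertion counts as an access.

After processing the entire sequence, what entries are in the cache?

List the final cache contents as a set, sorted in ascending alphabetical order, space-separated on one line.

LRU simulation (capacity=4):
  1. access fox: MISS. Cache (LRU->MRU): [fox]
  2. access fox: HIT. Cache (LRU->MRU): [fox]
  3. access fox: HIT. Cache (LRU->MRU): [fox]
  4. access ram: MISS. Cache (LRU->MRU): [fox ram]
  5. access fox: HIT. Cache (LRU->MRU): [ram fox]
  6. access lime: MISS. Cache (LRU->MRU): [ram fox lime]
  7. access fox: HIT. Cache (LRU->MRU): [ram lime fox]
  8. access fox: HIT. Cache (LRU->MRU): [ram lime fox]
  9. access fox: HIT. Cache (LRU->MRU): [ram lime fox]
  10. access fox: HIT. Cache (LRU->MRU): [ram lime fox]
  11. access melon: MISS. Cache (LRU->MRU): [ram lime fox melon]
  12. access fox: HIT. Cache (LRU->MRU): [ram lime melon fox]
  13. access fox: HIT. Cache (LRU->MRU): [ram lime melon fox]
  14. access ram: HIT. Cache (LRU->MRU): [lime melon fox ram]
  15. access lime: HIT. Cache (LRU->MRU): [melon fox ram lime]
  16. access pig: MISS, evict melon. Cache (LRU->MRU): [fox ram lime pig]
Total: 11 hits, 5 misses, 1 evictions

Answer: fox lime pig ram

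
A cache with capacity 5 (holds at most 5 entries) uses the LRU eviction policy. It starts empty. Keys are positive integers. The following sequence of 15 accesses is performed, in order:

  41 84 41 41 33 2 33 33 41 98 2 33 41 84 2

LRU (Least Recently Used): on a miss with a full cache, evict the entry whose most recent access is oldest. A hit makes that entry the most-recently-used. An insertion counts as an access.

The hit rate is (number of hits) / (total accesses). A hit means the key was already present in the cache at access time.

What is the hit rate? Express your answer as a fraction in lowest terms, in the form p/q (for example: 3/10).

LRU simulation (capacity=5):
  1. access 41: MISS. Cache (LRU->MRU): [41]
  2. access 84: MISS. Cache (LRU->MRU): [41 84]
  3. access 41: HIT. Cache (LRU->MRU): [84 41]
  4. access 41: HIT. Cache (LRU->MRU): [84 41]
  5. access 33: MISS. Cache (LRU->MRU): [84 41 33]
  6. access 2: MISS. Cache (LRU->MRU): [84 41 33 2]
  7. access 33: HIT. Cache (LRU->MRU): [84 41 2 33]
  8. access 33: HIT. Cache (LRU->MRU): [84 41 2 33]
  9. access 41: HIT. Cache (LRU->MRU): [84 2 33 41]
  10. access 98: MISS. Cache (LRU->MRU): [84 2 33 41 98]
  11. access 2: HIT. Cache (LRU->MRU): [84 33 41 98 2]
  12. access 33: HIT. Cache (LRU->MRU): [84 41 98 2 33]
  13. access 41: HIT. Cache (LRU->MRU): [84 98 2 33 41]
  14. access 84: HIT. Cache (LRU->MRU): [98 2 33 41 84]
  15. access 2: HIT. Cache (LRU->MRU): [98 33 41 84 2]
Total: 10 hits, 5 misses, 0 evictions

Hit rate = 10/15 = 2/3

Answer: 2/3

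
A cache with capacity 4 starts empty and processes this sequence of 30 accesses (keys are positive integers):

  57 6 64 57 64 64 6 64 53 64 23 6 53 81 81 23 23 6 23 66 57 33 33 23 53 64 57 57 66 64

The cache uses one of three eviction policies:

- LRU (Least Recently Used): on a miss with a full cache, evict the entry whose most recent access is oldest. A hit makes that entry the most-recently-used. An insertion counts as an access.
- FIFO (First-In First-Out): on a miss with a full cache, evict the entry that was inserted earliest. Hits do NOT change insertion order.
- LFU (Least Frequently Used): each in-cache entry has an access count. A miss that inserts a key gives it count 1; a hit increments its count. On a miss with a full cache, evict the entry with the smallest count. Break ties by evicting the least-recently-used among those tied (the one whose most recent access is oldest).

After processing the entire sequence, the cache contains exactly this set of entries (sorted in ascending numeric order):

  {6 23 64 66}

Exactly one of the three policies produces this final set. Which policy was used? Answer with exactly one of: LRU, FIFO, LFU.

Simulating under each policy and comparing final sets:
  LRU: final set = {53 57 64 66} -> differs
  FIFO: final set = {53 57 64 66} -> differs
  LFU: final set = {6 23 64 66} -> MATCHES target
Only LFU produces the target set.

Answer: LFU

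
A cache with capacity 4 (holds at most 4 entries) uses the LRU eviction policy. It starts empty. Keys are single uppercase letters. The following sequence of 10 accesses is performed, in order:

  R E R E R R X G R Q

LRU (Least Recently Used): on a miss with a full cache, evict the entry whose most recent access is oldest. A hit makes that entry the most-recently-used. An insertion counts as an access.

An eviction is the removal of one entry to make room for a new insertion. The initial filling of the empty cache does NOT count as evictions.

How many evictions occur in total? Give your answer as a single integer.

Answer: 1

Derivation:
LRU simulation (capacity=4):
  1. access R: MISS. Cache (LRU->MRU): [R]
  2. access E: MISS. Cache (LRU->MRU): [R E]
  3. access R: HIT. Cache (LRU->MRU): [E R]
  4. access E: HIT. Cache (LRU->MRU): [R E]
  5. access R: HIT. Cache (LRU->MRU): [E R]
  6. access R: HIT. Cache (LRU->MRU): [E R]
  7. access X: MISS. Cache (LRU->MRU): [E R X]
  8. access G: MISS. Cache (LRU->MRU): [E R X G]
  9. access R: HIT. Cache (LRU->MRU): [E X G R]
  10. access Q: MISS, evict E. Cache (LRU->MRU): [X G R Q]
Total: 5 hits, 5 misses, 1 evictions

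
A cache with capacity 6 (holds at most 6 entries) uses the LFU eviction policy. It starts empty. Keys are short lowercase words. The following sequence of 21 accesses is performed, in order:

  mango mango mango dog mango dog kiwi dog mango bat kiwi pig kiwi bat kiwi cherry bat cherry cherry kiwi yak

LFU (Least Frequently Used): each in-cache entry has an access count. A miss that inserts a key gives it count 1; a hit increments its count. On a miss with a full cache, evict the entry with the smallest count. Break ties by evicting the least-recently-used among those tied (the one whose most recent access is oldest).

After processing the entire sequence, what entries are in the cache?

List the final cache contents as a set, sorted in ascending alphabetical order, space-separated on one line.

Answer: bat cherry dog kiwi mango yak

Derivation:
LFU simulation (capacity=6):
  1. access mango: MISS. Cache: [mango(c=1)]
  2. access mango: HIT, count now 2. Cache: [mango(c=2)]
  3. access mango: HIT, count now 3. Cache: [mango(c=3)]
  4. access dog: MISS. Cache: [dog(c=1) mango(c=3)]
  5. access mango: HIT, count now 4. Cache: [dog(c=1) mango(c=4)]
  6. access dog: HIT, count now 2. Cache: [dog(c=2) mango(c=4)]
  7. access kiwi: MISS. Cache: [kiwi(c=1) dog(c=2) mango(c=4)]
  8. access dog: HIT, count now 3. Cache: [kiwi(c=1) dog(c=3) mango(c=4)]
  9. access mango: HIT, count now 5. Cache: [kiwi(c=1) dog(c=3) mango(c=5)]
  10. access bat: MISS. Cache: [kiwi(c=1) bat(c=1) dog(c=3) mango(c=5)]
  11. access kiwi: HIT, count now 2. Cache: [bat(c=1) kiwi(c=2) dog(c=3) mango(c=5)]
  12. access pig: MISS. Cache: [bat(c=1) pig(c=1) kiwi(c=2) dog(c=3) mango(c=5)]
  13. access kiwi: HIT, count now 3. Cache: [bat(c=1) pig(c=1) dog(c=3) kiwi(c=3) mango(c=5)]
  14. access bat: HIT, count now 2. Cache: [pig(c=1) bat(c=2) dog(c=3) kiwi(c=3) mango(c=5)]
  15. access kiwi: HIT, count now 4. Cache: [pig(c=1) bat(c=2) dog(c=3) kiwi(c=4) mango(c=5)]
  16. access cherry: MISS. Cache: [pig(c=1) cherry(c=1) bat(c=2) dog(c=3) kiwi(c=4) mango(c=5)]
  17. access bat: HIT, count now 3. Cache: [pig(c=1) cherry(c=1) dog(c=3) bat(c=3) kiwi(c=4) mango(c=5)]
  18. access cherry: HIT, count now 2. Cache: [pig(c=1) cherry(c=2) dog(c=3) bat(c=3) kiwi(c=4) mango(c=5)]
  19. access cherry: HIT, count now 3. Cache: [pig(c=1) dog(c=3) bat(c=3) cherry(c=3) kiwi(c=4) mango(c=5)]
  20. access kiwi: HIT, count now 5. Cache: [pig(c=1) dog(c=3) bat(c=3) cherry(c=3) mango(c=5) kiwi(c=5)]
  21. access yak: MISS, evict pig(c=1). Cache: [yak(c=1) dog(c=3) bat(c=3) cherry(c=3) mango(c=5) kiwi(c=5)]
Total: 14 hits, 7 misses, 1 evictions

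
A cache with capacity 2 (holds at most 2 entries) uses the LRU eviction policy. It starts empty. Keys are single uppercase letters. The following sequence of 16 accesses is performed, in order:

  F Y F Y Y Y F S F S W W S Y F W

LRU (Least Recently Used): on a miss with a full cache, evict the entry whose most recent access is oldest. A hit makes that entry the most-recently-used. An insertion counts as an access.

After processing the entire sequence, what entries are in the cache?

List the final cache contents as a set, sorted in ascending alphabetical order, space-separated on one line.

Answer: F W

Derivation:
LRU simulation (capacity=2):
  1. access F: MISS. Cache (LRU->MRU): [F]
  2. access Y: MISS. Cache (LRU->MRU): [F Y]
  3. access F: HIT. Cache (LRU->MRU): [Y F]
  4. access Y: HIT. Cache (LRU->MRU): [F Y]
  5. access Y: HIT. Cache (LRU->MRU): [F Y]
  6. access Y: HIT. Cache (LRU->MRU): [F Y]
  7. access F: HIT. Cache (LRU->MRU): [Y F]
  8. access S: MISS, evict Y. Cache (LRU->MRU): [F S]
  9. access F: HIT. Cache (LRU->MRU): [S F]
  10. access S: HIT. Cache (LRU->MRU): [F S]
  11. access W: MISS, evict F. Cache (LRU->MRU): [S W]
  12. access W: HIT. Cache (LRU->MRU): [S W]
  13. access S: HIT. Cache (LRU->MRU): [W S]
  14. access Y: MISS, evict W. Cache (LRU->MRU): [S Y]
  15. access F: MISS, evict S. Cache (LRU->MRU): [Y F]
  16. access W: MISS, evict Y. Cache (LRU->MRU): [F W]
Total: 9 hits, 7 misses, 5 evictions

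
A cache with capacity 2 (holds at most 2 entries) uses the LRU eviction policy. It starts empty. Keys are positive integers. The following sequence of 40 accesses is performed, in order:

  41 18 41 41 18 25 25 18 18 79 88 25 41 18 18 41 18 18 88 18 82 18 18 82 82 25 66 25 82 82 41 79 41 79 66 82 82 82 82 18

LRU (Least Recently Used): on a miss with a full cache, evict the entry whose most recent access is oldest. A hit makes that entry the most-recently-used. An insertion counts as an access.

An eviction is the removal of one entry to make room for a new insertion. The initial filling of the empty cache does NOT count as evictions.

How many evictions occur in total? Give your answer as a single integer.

Answer: 16

Derivation:
LRU simulation (capacity=2):
  1. access 41: MISS. Cache (LRU->MRU): [41]
  2. access 18: MISS. Cache (LRU->MRU): [41 18]
  3. access 41: HIT. Cache (LRU->MRU): [18 41]
  4. access 41: HIT. Cache (LRU->MRU): [18 41]
  5. access 18: HIT. Cache (LRU->MRU): [41 18]
  6. access 25: MISS, evict 41. Cache (LRU->MRU): [18 25]
  7. access 25: HIT. Cache (LRU->MRU): [18 25]
  8. access 18: HIT. Cache (LRU->MRU): [25 18]
  9. access 18: HIT. Cache (LRU->MRU): [25 18]
  10. access 79: MISS, evict 25. Cache (LRU->MRU): [18 79]
  11. access 88: MISS, evict 18. Cache (LRU->MRU): [79 88]
  12. access 25: MISS, evict 79. Cache (LRU->MRU): [88 25]
  13. access 41: MISS, evict 88. Cache (LRU->MRU): [25 41]
  14. access 18: MISS, evict 25. Cache (LRU->MRU): [41 18]
  15. access 18: HIT. Cache (LRU->MRU): [41 18]
  16. access 41: HIT. Cache (LRU->MRU): [18 41]
  17. access 18: HIT. Cache (LRU->MRU): [41 18]
  18. access 18: HIT. Cache (LRU->MRU): [41 18]
  19. access 88: MISS, evict 41. Cache (LRU->MRU): [18 88]
  20. access 18: HIT. Cache (LRU->MRU): [88 18]
  21. access 82: MISS, evict 88. Cache (LRU->MRU): [18 82]
  22. access 18: HIT. Cache (LRU->MRU): [82 18]
  23. access 18: HIT. Cache (LRU->MRU): [82 18]
  24. access 82: HIT. Cache (LRU->MRU): [18 82]
  25. access 82: HIT. Cache (LRU->MRU): [18 82]
  26. access 25: MISS, evict 18. Cache (LRU->MRU): [82 25]
  27. access 66: MISS, evict 82. Cache (LRU->MRU): [25 66]
  28. access 25: HIT. Cache (LRU->MRU): [66 25]
  29. access 82: MISS, evict 66. Cache (LRU->MRU): [25 82]
  30. access 82: HIT. Cache (LRU->MRU): [25 82]
  31. access 41: MISS, evict 25. Cache (LRU->MRU): [82 41]
  32. access 79: MISS, evict 82. Cache (LRU->MRU): [41 79]
  33. access 41: HIT. Cache (LRU->MRU): [79 41]
  34. access 79: HIT. Cache (LRU->MRU): [41 79]
  35. access 66: MISS, evict 41. Cache (LRU->MRU): [79 66]
  36. access 82: MISS, evict 79. Cache (LRU->MRU): [66 82]
  37. access 82: HIT. Cache (LRU->MRU): [66 82]
  38. access 82: HIT. Cache (LRU->MRU): [66 82]
  39. access 82: HIT. Cache (LRU->MRU): [66 82]
  40. access 18: MISS, evict 66. Cache (LRU->MRU): [82 18]
Total: 22 hits, 18 misses, 16 evictions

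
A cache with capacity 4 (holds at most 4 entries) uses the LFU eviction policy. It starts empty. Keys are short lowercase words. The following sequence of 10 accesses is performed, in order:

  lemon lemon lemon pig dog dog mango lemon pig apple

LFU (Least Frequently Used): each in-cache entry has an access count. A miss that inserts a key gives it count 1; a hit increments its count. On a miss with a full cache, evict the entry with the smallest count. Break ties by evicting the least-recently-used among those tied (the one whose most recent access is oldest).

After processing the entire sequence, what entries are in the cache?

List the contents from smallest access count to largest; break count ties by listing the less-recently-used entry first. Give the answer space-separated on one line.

Answer: apple dog pig lemon

Derivation:
LFU simulation (capacity=4):
  1. access lemon: MISS. Cache: [lemon(c=1)]
  2. access lemon: HIT, count now 2. Cache: [lemon(c=2)]
  3. access lemon: HIT, count now 3. Cache: [lemon(c=3)]
  4. access pig: MISS. Cache: [pig(c=1) lemon(c=3)]
  5. access dog: MISS. Cache: [pig(c=1) dog(c=1) lemon(c=3)]
  6. access dog: HIT, count now 2. Cache: [pig(c=1) dog(c=2) lemon(c=3)]
  7. access mango: MISS. Cache: [pig(c=1) mango(c=1) dog(c=2) lemon(c=3)]
  8. access lemon: HIT, count now 4. Cache: [pig(c=1) mango(c=1) dog(c=2) lemon(c=4)]
  9. access pig: HIT, count now 2. Cache: [mango(c=1) dog(c=2) pig(c=2) lemon(c=4)]
  10. access apple: MISS, evict mango(c=1). Cache: [apple(c=1) dog(c=2) pig(c=2) lemon(c=4)]
Total: 5 hits, 5 misses, 1 evictions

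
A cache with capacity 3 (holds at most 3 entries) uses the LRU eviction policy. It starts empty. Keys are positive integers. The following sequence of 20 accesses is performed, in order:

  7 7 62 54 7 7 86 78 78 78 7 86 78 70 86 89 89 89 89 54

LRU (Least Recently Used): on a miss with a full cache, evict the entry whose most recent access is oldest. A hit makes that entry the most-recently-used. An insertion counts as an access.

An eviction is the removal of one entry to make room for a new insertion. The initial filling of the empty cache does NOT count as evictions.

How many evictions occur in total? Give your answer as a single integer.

Answer: 5

Derivation:
LRU simulation (capacity=3):
  1. access 7: MISS. Cache (LRU->MRU): [7]
  2. access 7: HIT. Cache (LRU->MRU): [7]
  3. access 62: MISS. Cache (LRU->MRU): [7 62]
  4. access 54: MISS. Cache (LRU->MRU): [7 62 54]
  5. access 7: HIT. Cache (LRU->MRU): [62 54 7]
  6. access 7: HIT. Cache (LRU->MRU): [62 54 7]
  7. access 86: MISS, evict 62. Cache (LRU->MRU): [54 7 86]
  8. access 78: MISS, evict 54. Cache (LRU->MRU): [7 86 78]
  9. access 78: HIT. Cache (LRU->MRU): [7 86 78]
  10. access 78: HIT. Cache (LRU->MRU): [7 86 78]
  11. access 7: HIT. Cache (LRU->MRU): [86 78 7]
  12. access 86: HIT. Cache (LRU->MRU): [78 7 86]
  13. access 78: HIT. Cache (LRU->MRU): [7 86 78]
  14. access 70: MISS, evict 7. Cache (LRU->MRU): [86 78 70]
  15. access 86: HIT. Cache (LRU->MRU): [78 70 86]
  16. access 89: MISS, evict 78. Cache (LRU->MRU): [70 86 89]
  17. access 89: HIT. Cache (LRU->MRU): [70 86 89]
  18. access 89: HIT. Cache (LRU->MRU): [70 86 89]
  19. access 89: HIT. Cache (LRU->MRU): [70 86 89]
  20. access 54: MISS, evict 70. Cache (LRU->MRU): [86 89 54]
Total: 12 hits, 8 misses, 5 evictions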